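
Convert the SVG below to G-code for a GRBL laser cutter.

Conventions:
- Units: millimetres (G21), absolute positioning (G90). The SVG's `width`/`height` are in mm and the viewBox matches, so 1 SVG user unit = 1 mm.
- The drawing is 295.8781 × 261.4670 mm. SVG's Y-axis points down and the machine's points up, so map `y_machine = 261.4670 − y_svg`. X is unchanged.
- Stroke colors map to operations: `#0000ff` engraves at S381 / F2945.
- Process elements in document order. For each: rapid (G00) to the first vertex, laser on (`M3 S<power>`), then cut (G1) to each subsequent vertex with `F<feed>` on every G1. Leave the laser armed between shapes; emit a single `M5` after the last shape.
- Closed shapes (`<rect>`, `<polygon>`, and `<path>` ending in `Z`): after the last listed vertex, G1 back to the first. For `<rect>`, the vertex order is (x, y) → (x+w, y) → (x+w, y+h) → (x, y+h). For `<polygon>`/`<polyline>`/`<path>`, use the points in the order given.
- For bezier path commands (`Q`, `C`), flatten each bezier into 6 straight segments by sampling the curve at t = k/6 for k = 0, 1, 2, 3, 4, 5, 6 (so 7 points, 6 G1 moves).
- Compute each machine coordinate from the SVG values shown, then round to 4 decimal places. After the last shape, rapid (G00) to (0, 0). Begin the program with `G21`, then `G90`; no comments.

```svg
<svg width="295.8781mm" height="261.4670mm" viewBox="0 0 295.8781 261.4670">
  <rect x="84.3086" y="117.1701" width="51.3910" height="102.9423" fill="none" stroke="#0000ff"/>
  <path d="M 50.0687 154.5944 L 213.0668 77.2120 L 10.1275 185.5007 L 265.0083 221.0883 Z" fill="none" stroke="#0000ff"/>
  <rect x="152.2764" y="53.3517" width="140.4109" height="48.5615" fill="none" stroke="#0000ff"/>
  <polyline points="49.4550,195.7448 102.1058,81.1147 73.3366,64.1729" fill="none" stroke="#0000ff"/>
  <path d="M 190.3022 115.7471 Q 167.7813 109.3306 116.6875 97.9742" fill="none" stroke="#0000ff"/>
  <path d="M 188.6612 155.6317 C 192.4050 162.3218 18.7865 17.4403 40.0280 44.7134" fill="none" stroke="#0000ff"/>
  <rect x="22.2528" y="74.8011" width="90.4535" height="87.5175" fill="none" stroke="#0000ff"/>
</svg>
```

G21
G90
G00 X84.3086 Y144.2969
M3 S381
G1 X135.6996 Y144.2969 F2945
G1 X135.6996 Y41.3546 F2945
G1 X84.3086 Y41.3546 F2945
G1 X84.3086 Y144.2969 F2945
G00 X50.0687 Y106.8726
M3 S381
G1 X213.0668 Y184.2550 F2945
G1 X10.1275 Y75.9663 F2945
G1 X265.0083 Y40.3787 F2945
G1 X50.0687 Y106.8726 F2945
G00 X152.2764 Y208.1153
M3 S381
G1 X292.6873 Y208.1153 F2945
G1 X292.6873 Y159.5538 F2945
G1 X152.2764 Y159.5538 F2945
G1 X152.2764 Y208.1153 F2945
G00 X49.4550 Y65.7222
M3 S381
G1 X102.1058 Y180.3523 F2945
G1 X73.3366 Y197.2941 F2945
G00 X190.3022 Y145.7199
M3 S381
G1 X182.0015 Y147.9960 F2945
G1 X172.1135 Y150.5464 F2945
G1 X160.6381 Y153.3714 F2945
G1 X147.5753 Y156.4707 F2945
G1 X132.9251 Y159.8446 F2945
G1 X116.6875 Y163.4928 F2945
G00 X188.6612 Y105.8353
M3 S381
G1 X177.4762 Y113.6225 F2945
G1 X147.0702 Y137.6792 F2945
G1 X107.7830 Y169.0131 F2945
G1 X69.9538 Y198.6317 F2945
G1 X43.9223 Y217.5427 F2945
G1 X40.0280 Y216.7536 F2945
G00 X22.2528 Y186.6659
M3 S381
G1 X112.7063 Y186.6659 F2945
G1 X112.7063 Y99.1484 F2945
G1 X22.2528 Y99.1484 F2945
G1 X22.2528 Y186.6659 F2945
M5
G00 X0.0000 Y0.0000

Since the viewBox matches the mm dimensions, user units are millimetres directly. The only transform is the Y-flip y_m = 261.4670 − y_svg.

Shape 1 is a rectangle drawn with `<rect>`. Its stroke #0000ff means engrave at S381, F2945. After flipping Y the toolpath is (84.3086,144.2969) → (135.6996,144.2969) → (135.6996,41.3546) → (84.3086,41.3546) → (84.3086,144.2969), returning to the start.

Shape 2 is a closed polygon drawn with `<path>`. Its stroke #0000ff means engrave at S381, F2945. After flipping Y the toolpath is (50.0687,106.8726) → (213.0668,184.2550) → (10.1275,75.9663) → (265.0083,40.3787) → (50.0687,106.8726), returning to the start.

Shape 3 is a rectangle drawn with `<rect>`. Its stroke #0000ff means engrave at S381, F2945. After flipping Y the toolpath is (152.2764,208.1153) → (292.6873,208.1153) → (292.6873,159.5538) → (152.2764,159.5538) → (152.2764,208.1153), returning to the start.

Shape 4 is a open polyline drawn with `<polyline>`. Its stroke #0000ff means engrave at S381, F2945. After flipping Y the toolpath is (49.4550,65.7222) → (102.1058,180.3523) → (73.3366,197.2941).

Shape 5 is a quadratic bezier drawn with `<path>`. Its stroke #0000ff means engrave at S381, F2945. After flipping Y the toolpath is (190.3022,145.7199) → (182.0015,147.9960) → (172.1135,150.5464) → (160.6381,153.3714) → (147.5753,156.4707) → (132.9251,159.8446) → (116.6875,163.4928).

Shape 6 is a cubic bezier drawn with `<path>`. Its stroke #0000ff means engrave at S381, F2945. After flipping Y the toolpath is (188.6612,105.8353) → (177.4762,113.6225) → (147.0702,137.6792) → (107.7830,169.0131) → (69.9538,198.6317) → (43.9223,217.5427) → (40.0280,216.7536).

Shape 7 is a rectangle drawn with `<rect>`. Its stroke #0000ff means engrave at S381, F2945. After flipping Y the toolpath is (22.2528,186.6659) → (112.7063,186.6659) → (112.7063,99.1484) → (22.2528,99.1484) → (22.2528,186.6659), returning to the start.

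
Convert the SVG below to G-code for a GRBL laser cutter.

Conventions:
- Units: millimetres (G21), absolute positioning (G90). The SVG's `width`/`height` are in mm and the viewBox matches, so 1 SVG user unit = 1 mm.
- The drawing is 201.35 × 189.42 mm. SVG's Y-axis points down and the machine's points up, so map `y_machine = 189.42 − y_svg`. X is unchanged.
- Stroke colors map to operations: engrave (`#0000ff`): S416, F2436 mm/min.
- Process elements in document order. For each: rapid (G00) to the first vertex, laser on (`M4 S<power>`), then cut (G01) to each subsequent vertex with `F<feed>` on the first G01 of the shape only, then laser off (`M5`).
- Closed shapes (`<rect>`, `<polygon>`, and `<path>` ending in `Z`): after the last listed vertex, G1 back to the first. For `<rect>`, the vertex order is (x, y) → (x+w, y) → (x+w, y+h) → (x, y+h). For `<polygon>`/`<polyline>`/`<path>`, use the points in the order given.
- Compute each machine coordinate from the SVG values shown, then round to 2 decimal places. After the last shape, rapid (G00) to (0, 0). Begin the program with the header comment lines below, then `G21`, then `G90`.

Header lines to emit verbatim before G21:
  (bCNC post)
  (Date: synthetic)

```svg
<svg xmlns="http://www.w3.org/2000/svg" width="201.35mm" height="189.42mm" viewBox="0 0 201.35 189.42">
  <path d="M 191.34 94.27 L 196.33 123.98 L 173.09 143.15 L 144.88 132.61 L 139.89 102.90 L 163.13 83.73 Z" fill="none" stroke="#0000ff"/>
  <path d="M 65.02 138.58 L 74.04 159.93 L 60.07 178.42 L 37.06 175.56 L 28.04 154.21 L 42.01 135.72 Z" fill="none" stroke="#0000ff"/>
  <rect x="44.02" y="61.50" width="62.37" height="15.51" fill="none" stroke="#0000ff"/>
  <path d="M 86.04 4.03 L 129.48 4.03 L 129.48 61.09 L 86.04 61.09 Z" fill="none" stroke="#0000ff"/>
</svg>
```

(bCNC post)
(Date: synthetic)
G21
G90
G00 X191.34 Y95.15
M4 S416
G01 X196.33 Y65.44 F2436
G01 X173.09 Y46.27
G01 X144.88 Y56.81
G01 X139.89 Y86.52
G01 X163.13 Y105.69
G01 X191.34 Y95.15
M5
G00 X65.02 Y50.84
M4 S416
G01 X74.04 Y29.49 F2436
G01 X60.07 Y11.00
G01 X37.06 Y13.86
G01 X28.04 Y35.21
G01 X42.01 Y53.70
G01 X65.02 Y50.84
M5
G00 X44.02 Y127.92
M4 S416
G01 X106.39 Y127.92 F2436
G01 X106.39 Y112.41
G01 X44.02 Y112.41
G01 X44.02 Y127.92
M5
G00 X86.04 Y185.39
M4 S416
G01 X129.48 Y185.39 F2436
G01 X129.48 Y128.33
G01 X86.04 Y128.33
G01 X86.04 Y185.39
M5
G00 X0.00 Y0.00

1 u = 1 mm; y_m = 189.42 − y.

[1] `<path>` regular polygon, #0000ff→engrave S416 F2436: (191.34,95.15) → (196.33,65.44) → (173.09,46.27) → (144.88,56.81) → (139.89,86.52) → (163.13,105.69) → (191.34,95.15) (closed)

[2] `<path>` regular polygon, #0000ff→engrave S416 F2436: (65.02,50.84) → (74.04,29.49) → (60.07,11.00) → (37.06,13.86) → (28.04,35.21) → (42.01,53.70) → (65.02,50.84) (closed)

[3] `<rect>` rectangle, #0000ff→engrave S416 F2436: (44.02,127.92) → (106.39,127.92) → (106.39,112.41) → (44.02,112.41) → (44.02,127.92) (closed)

[4] `<path>` rectangle, #0000ff→engrave S416 F2436: (86.04,185.39) → (129.48,185.39) → (129.48,128.33) → (86.04,128.33) → (86.04,185.39) (closed)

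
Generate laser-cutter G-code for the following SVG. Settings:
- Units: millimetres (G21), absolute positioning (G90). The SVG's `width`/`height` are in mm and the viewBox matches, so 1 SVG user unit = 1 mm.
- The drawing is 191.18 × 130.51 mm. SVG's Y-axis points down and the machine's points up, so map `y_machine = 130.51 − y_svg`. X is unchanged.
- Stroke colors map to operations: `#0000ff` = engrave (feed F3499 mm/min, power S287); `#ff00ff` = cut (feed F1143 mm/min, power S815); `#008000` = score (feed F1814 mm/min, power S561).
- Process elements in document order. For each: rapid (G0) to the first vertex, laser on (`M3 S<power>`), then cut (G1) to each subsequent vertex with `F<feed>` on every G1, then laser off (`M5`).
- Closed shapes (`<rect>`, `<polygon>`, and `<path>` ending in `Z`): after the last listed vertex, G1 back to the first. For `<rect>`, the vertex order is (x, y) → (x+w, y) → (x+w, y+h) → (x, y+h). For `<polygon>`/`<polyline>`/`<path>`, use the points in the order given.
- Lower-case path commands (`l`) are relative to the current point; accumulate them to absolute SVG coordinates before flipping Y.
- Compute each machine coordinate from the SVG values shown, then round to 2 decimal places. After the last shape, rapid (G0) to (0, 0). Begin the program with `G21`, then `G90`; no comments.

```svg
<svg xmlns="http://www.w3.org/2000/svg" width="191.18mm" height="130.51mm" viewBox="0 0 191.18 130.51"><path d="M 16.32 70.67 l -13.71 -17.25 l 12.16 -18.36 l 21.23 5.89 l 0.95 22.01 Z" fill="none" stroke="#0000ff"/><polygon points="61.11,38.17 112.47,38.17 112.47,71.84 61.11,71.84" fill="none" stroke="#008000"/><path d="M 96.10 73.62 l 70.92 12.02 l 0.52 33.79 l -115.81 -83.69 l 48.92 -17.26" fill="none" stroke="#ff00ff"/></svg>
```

G21
G90
G0 X16.32 Y59.84
M3 S287
G1 X2.61 Y77.09 F3499
G1 X14.77 Y95.45 F3499
G1 X36.00 Y89.56 F3499
G1 X36.95 Y67.55 F3499
G1 X16.32 Y59.84 F3499
M5
G0 X61.11 Y92.34
M3 S561
G1 X112.47 Y92.34 F1814
G1 X112.47 Y58.67 F1814
G1 X61.11 Y58.67 F1814
G1 X61.11 Y92.34 F1814
M5
G0 X96.10 Y56.89
M3 S815
G1 X167.02 Y44.87 F1143
G1 X167.54 Y11.08 F1143
G1 X51.73 Y94.77 F1143
G1 X100.65 Y112.03 F1143
M5
G0 X0.00 Y0.00

1 u = 1 mm; y_m = 130.51 − y.

[1] `<path>` regular polygon, #0000ff→engrave S287 F3499: (16.32,59.84) → (2.61,77.09) → (14.77,95.45) → (36.00,89.56) → (36.95,67.55) → (16.32,59.84) (closed)

[2] `<polygon>` rectangle, #008000→score S561 F1814: (61.11,92.34) → (112.47,92.34) → (112.47,58.67) → (61.11,58.67) → (61.11,92.34) (closed)

[3] `<path>` open polyline, #ff00ff→cut S815 F1143: (96.10,56.89) → (167.02,44.87) → (167.54,11.08) → (51.73,94.77) → (100.65,112.03)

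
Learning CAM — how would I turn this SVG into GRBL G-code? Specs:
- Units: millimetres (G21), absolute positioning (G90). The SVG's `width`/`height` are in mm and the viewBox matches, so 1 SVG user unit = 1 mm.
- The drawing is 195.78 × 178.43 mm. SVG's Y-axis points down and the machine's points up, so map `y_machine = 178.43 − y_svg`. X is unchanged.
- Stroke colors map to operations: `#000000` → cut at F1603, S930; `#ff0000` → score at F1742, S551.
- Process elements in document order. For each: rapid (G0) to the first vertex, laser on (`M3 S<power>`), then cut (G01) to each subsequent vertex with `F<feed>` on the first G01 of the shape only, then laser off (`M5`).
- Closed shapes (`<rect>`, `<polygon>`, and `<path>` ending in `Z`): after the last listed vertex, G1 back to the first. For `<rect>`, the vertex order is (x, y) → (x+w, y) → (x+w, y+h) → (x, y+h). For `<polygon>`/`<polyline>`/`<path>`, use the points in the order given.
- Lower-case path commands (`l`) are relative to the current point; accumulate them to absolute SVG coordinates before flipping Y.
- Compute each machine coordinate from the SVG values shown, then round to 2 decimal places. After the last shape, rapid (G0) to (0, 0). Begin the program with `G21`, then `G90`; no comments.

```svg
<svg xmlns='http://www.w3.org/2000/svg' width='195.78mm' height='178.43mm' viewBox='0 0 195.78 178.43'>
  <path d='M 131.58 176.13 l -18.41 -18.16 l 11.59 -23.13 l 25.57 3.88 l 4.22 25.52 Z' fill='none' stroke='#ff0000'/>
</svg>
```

G21
G90
G0 X131.58 Y2.30
M3 S551
G01 X113.17 Y20.46 F1742
G01 X124.76 Y43.59
G01 X150.33 Y39.71
G01 X154.55 Y14.19
G01 X131.58 Y2.30
M5
G0 X0.00 Y0.00

viewBox `0 0 195.78 178.43` with mm width/height → 1 unit = 1 mm. Flip: y_m = 178.43 − y_svg.

**Shape 1** — `<path>` regular polygon, stroke `#ff0000` → score (S551, F1742). Machine vertices: (131.58,2.30) → (113.17,20.46) → (124.76,43.59) → (150.33,39.71) → (154.55,14.19) → (131.58,2.30). Closed: final G1 returns to the first vertex.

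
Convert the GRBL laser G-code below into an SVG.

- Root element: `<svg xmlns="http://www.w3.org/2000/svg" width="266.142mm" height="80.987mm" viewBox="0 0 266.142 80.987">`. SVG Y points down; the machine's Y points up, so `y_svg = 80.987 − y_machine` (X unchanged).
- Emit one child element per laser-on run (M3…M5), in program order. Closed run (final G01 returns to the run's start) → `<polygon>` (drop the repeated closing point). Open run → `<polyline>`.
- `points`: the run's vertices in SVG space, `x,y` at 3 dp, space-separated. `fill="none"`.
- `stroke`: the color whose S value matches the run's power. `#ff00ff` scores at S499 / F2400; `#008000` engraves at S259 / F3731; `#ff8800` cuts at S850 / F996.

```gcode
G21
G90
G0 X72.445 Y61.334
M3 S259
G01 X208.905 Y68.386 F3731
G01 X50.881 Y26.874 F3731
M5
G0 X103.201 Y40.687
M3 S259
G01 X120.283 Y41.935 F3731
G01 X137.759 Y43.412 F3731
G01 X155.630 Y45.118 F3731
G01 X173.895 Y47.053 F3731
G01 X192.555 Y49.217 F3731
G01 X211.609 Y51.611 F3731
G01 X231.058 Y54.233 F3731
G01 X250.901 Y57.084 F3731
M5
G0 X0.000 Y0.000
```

Each laser-on run becomes one SVG element. Flip Y back into SVG space with y_svg = 80.987 − y_machine. Every run uses S259, so all elements get stroke `#008000` (engrave).

Run 1: The run is open, so emit a `<polyline>` with points (Y-flipped): 72.445,19.653 208.905,12.601 50.881,54.113.

Run 2: The run is open, so emit a `<polyline>` with points (Y-flipped): 103.201,40.300 120.283,39.052 137.759,37.575 155.630,35.869 173.895,33.934 192.555,31.770 211.609,29.376 231.058,26.754 250.901,23.903.

<svg xmlns="http://www.w3.org/2000/svg" width="266.142mm" height="80.987mm" viewBox="0 0 266.142 80.987">
  <polyline points="72.445,19.653 208.905,12.601 50.881,54.113" fill="none" stroke="#008000"/>
  <polyline points="103.201,40.300 120.283,39.052 137.759,37.575 155.630,35.869 173.895,33.934 192.555,31.770 211.609,29.376 231.058,26.754 250.901,23.903" fill="none" stroke="#008000"/>
</svg>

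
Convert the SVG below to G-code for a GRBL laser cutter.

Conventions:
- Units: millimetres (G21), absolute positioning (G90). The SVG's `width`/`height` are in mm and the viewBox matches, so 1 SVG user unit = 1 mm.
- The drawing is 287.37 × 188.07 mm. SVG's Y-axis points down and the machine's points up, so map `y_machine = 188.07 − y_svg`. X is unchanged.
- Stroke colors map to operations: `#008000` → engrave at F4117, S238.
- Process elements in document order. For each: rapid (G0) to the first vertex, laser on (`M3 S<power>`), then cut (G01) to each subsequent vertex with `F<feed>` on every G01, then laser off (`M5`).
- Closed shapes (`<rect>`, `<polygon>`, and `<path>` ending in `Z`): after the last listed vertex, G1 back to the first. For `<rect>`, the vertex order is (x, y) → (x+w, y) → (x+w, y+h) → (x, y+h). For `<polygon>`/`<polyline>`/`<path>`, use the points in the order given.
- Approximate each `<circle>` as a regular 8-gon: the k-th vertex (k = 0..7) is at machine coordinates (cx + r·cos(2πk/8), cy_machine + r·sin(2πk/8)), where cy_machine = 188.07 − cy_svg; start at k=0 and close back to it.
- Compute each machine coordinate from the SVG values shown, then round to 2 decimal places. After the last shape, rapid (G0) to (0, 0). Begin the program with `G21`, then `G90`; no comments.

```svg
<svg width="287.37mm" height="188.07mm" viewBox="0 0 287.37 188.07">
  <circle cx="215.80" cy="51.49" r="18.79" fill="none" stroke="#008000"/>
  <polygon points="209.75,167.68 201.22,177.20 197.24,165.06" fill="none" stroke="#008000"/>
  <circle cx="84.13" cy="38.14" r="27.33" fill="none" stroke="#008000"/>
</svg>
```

G21
G90
G0 X234.59 Y136.58
M3 S238
G01 X229.09 Y149.87 F4117
G01 X215.80 Y155.37 F4117
G01 X202.51 Y149.87 F4117
G01 X197.01 Y136.58 F4117
G01 X202.51 Y123.29 F4117
G01 X215.80 Y117.79 F4117
G01 X229.09 Y123.29 F4117
G01 X234.59 Y136.58 F4117
M5
G0 X209.75 Y20.39
M3 S238
G01 X201.22 Y10.87 F4117
G01 X197.24 Y23.01 F4117
G01 X209.75 Y20.39 F4117
M5
G0 X111.46 Y149.93
M3 S238
G01 X103.46 Y169.26 F4117
G01 X84.13 Y177.26 F4117
G01 X64.80 Y169.26 F4117
G01 X56.80 Y149.93 F4117
G01 X64.80 Y130.60 F4117
G01 X84.13 Y122.60 F4117
G01 X103.46 Y130.60 F4117
G01 X111.46 Y149.93 F4117
M5
G0 X0.00 Y0.00

viewBox `0 0 287.37 188.07` with mm width/height → 1 unit = 1 mm. Flip: y_m = 188.07 − y_svg.

**Shape 1** — `<circle>` circle, stroke `#008000` → engrave (S238, F4117). Machine vertices: (234.59,136.58) → (229.09,149.87) → (215.80,155.37) → (202.51,149.87) → (197.01,136.58) → (202.51,123.29) → (215.80,117.79) → (229.09,123.29) → (234.59,136.58). Closed: final G1 returns to the first vertex.

**Shape 2** — `<polygon>` regular polygon, stroke `#008000` → engrave (S238, F4117). Machine vertices: (209.75,20.39) → (201.22,10.87) → (197.24,23.01) → (209.75,20.39). Closed: final G1 returns to the first vertex.

**Shape 3** — `<circle>` circle, stroke `#008000` → engrave (S238, F4117). Machine vertices: (111.46,149.93) → (103.46,169.26) → (84.13,177.26) → (64.80,169.26) → (56.80,149.93) → (64.80,130.60) → (84.13,122.60) → (103.46,130.60) → (111.46,149.93). Closed: final G1 returns to the first vertex.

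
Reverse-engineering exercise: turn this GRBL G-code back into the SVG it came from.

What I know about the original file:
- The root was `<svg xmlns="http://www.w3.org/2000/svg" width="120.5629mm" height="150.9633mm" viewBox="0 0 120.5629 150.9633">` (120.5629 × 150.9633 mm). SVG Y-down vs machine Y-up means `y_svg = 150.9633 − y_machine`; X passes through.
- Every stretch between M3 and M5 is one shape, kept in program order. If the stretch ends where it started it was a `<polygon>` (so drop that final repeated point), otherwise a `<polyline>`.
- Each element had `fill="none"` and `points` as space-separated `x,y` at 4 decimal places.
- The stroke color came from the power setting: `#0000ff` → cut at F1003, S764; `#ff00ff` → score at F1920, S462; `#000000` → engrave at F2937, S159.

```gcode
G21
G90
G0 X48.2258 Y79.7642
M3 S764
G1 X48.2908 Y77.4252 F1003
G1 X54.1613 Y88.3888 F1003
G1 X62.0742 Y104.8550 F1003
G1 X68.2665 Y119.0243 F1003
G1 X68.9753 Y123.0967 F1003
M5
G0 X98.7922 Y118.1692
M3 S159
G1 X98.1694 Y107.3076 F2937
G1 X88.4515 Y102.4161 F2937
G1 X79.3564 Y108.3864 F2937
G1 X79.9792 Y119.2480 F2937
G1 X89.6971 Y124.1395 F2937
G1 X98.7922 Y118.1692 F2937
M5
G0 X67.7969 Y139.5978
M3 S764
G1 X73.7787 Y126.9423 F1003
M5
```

<svg xmlns="http://www.w3.org/2000/svg" width="120.5629mm" height="150.9633mm" viewBox="0 0 120.5629 150.9633">
  <polyline points="48.2258,71.1991 48.2908,73.5381 54.1613,62.5745 62.0742,46.1083 68.2665,31.9390 68.9753,27.8666" fill="none" stroke="#0000ff"/>
  <polygon points="98.7922,32.7941 98.1694,43.6557 88.4515,48.5472 79.3564,42.5769 79.9792,31.7153 89.6971,26.8238" fill="none" stroke="#000000"/>
  <polyline points="67.7969,11.3655 73.7787,24.0210" fill="none" stroke="#0000ff"/>
</svg>

y_svg = 150.9633 − y_m.

[1] S764→`#0000ff` (cut); open run; points: 48.2258,71.1991 48.2908,73.5381 54.1613,62.5745 62.0742,46.1083 68.2665,31.9390 68.9753,27.8666

[2] S159→`#000000` (engrave); closed run; points: 98.7922,32.7941 98.1694,43.6557 88.4515,48.5472 79.3564,42.5769 79.9792,31.7153 89.6971,26.8238

[3] S764→`#0000ff` (cut); open run; points: 67.7969,11.3655 73.7787,24.0210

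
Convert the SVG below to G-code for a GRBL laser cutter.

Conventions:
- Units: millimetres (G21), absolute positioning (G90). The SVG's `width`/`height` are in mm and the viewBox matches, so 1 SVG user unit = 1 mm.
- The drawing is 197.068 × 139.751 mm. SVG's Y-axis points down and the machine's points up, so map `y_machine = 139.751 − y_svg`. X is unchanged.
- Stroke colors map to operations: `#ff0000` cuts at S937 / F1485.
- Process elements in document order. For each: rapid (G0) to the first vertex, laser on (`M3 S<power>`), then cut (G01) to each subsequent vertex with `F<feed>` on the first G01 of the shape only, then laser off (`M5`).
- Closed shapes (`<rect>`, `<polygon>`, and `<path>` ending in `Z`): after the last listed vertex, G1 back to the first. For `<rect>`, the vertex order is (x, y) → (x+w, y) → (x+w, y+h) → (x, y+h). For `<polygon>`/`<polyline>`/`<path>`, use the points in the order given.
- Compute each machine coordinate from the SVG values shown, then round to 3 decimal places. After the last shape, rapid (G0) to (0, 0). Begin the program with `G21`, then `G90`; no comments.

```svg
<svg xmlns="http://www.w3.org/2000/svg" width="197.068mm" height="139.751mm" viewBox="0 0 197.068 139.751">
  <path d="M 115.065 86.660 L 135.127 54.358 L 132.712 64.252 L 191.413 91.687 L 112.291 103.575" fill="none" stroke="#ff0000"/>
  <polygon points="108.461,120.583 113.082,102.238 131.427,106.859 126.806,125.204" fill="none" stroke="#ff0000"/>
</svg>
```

1 u = 1 mm; y_m = 139.751 − y.

[1] `<path>` open polyline, #ff0000→cut S937 F1485: (115.065,53.091) → (135.127,85.393) → (132.712,75.499) → (191.413,48.064) → (112.291,36.176)

[2] `<polygon>` regular polygon, #ff0000→cut S937 F1485: (108.461,19.168) → (113.082,37.513) → (131.427,32.892) → (126.806,14.547) → (108.461,19.168) (closed)

G21
G90
G0 X115.065 Y53.091
M3 S937
G01 X135.127 Y85.393 F1485
G01 X132.712 Y75.499
G01 X191.413 Y48.064
G01 X112.291 Y36.176
M5
G0 X108.461 Y19.168
M3 S937
G01 X113.082 Y37.513 F1485
G01 X131.427 Y32.892
G01 X126.806 Y14.547
G01 X108.461 Y19.168
M5
G0 X0.000 Y0.000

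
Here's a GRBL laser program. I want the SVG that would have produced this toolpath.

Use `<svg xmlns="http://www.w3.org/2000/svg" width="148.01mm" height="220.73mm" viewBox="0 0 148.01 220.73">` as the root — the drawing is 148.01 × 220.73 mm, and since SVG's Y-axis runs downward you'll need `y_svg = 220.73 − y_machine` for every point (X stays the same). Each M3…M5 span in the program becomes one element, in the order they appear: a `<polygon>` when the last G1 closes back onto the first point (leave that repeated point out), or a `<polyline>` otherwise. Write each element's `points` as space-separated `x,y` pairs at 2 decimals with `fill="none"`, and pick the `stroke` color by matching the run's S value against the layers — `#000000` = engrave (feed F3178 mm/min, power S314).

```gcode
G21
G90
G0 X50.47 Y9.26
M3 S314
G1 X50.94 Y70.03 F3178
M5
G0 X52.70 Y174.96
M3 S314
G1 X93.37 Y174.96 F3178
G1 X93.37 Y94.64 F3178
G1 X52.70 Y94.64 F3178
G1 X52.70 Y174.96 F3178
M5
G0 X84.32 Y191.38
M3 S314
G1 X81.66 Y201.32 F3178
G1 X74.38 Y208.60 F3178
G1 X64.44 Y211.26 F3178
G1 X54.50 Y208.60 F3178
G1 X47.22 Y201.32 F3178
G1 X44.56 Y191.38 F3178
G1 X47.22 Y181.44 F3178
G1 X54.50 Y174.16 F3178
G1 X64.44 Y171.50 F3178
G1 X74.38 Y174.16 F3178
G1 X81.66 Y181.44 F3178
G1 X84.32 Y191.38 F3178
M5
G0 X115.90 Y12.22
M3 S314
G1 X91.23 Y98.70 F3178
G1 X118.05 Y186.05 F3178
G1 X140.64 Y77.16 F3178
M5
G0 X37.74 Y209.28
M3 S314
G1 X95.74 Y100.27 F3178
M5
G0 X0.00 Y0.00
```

Machine Y-up, SVG Y-down with viewBox height 220.73, so y_svg = 220.73 − y_machine; X carries over. Every run uses S314, so all elements get stroke `#000000` (engrave).

Run 1: The run is open, so emit a `<polyline>` with points (Y-flipped): 50.47,211.47 50.94,150.70.

Run 2: The run returns to its start, so emit a `<polygon>` with points (Y-flipped): 52.70,45.77 93.37,45.77 93.37,126.09 52.70,126.09.

Run 3: The run returns to its start, so emit a `<polygon>` with points (Y-flipped): 84.32,29.35 81.66,19.41 74.38,12.13 64.44,9.47 54.50,12.13 47.22,19.41 44.56,29.35 47.22,39.29 54.50,46.57 64.44,49.23 74.38,46.57 81.66,39.29.

Run 4: The run is open, so emit a `<polyline>` with points (Y-flipped): 115.90,208.51 91.23,122.03 118.05,34.68 140.64,143.57.

Run 5: The run is open, so emit a `<polyline>` with points (Y-flipped): 37.74,11.45 95.74,120.46.

<svg xmlns="http://www.w3.org/2000/svg" width="148.01mm" height="220.73mm" viewBox="0 0 148.01 220.73">
  <polyline points="50.47,211.47 50.94,150.70" fill="none" stroke="#000000"/>
  <polygon points="52.70,45.77 93.37,45.77 93.37,126.09 52.70,126.09" fill="none" stroke="#000000"/>
  <polygon points="84.32,29.35 81.66,19.41 74.38,12.13 64.44,9.47 54.50,12.13 47.22,19.41 44.56,29.35 47.22,39.29 54.50,46.57 64.44,49.23 74.38,46.57 81.66,39.29" fill="none" stroke="#000000"/>
  <polyline points="115.90,208.51 91.23,122.03 118.05,34.68 140.64,143.57" fill="none" stroke="#000000"/>
  <polyline points="37.74,11.45 95.74,120.46" fill="none" stroke="#000000"/>
</svg>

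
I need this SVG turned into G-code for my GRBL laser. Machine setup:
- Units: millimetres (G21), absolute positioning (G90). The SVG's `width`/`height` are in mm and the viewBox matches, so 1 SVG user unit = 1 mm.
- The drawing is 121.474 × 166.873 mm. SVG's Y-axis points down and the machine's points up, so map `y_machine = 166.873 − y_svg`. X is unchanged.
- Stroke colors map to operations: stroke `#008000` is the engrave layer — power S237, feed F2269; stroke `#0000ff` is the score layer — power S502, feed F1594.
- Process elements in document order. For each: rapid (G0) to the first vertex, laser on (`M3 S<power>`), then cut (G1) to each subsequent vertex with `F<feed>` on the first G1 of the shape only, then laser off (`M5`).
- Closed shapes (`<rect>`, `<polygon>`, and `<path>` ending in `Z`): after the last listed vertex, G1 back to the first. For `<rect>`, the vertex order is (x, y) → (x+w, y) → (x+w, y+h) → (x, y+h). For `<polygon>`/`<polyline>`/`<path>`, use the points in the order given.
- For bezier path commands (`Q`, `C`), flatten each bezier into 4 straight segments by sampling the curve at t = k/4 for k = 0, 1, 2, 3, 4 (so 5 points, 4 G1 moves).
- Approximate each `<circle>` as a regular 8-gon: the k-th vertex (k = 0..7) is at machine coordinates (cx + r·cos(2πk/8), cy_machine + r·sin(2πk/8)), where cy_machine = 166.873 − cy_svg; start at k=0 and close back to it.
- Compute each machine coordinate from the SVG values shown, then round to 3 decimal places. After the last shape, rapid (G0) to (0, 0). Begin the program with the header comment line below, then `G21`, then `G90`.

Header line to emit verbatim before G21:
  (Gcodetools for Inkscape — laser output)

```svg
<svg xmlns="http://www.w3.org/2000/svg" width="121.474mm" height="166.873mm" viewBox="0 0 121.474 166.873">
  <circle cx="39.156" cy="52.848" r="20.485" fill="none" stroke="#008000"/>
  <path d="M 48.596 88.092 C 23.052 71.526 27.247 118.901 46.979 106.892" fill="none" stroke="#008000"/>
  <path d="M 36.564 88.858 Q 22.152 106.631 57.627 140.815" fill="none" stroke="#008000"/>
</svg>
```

(Gcodetools for Inkscape — laser output)
G21
G90
G0 X59.641 Y114.025
M3 S237
G1 X53.641 Y128.510 F2269
G1 X39.156 Y134.510
G1 X24.671 Y128.510
G1 X18.671 Y114.025
G1 X24.671 Y99.540
G1 X39.156 Y93.540
G1 X53.641 Y99.540
G1 X59.641 Y114.025
M5
G0 X48.596 Y78.781
M3 S237
G1 X34.792 Y81.144 F2269
G1 X30.809 Y71.090
G1 X35.315 Y60.182
G1 X46.979 Y59.981
M5
G0 X36.564 Y78.015
M3 S237
G1 X32.476 Y68.103 F2269
G1 X34.624 Y56.139
G1 X43.007 Y42.124
G1 X57.627 Y26.058
M5
G0 X0.000 Y0.000

1 u = 1 mm; y_m = 166.873 − y.

[1] `<circle>` circle, #008000→engrave S237 F2269: (59.641,114.025) → (53.641,128.510) → (39.156,134.510) → (24.671,128.510) → (18.671,114.025) → (24.671,99.540) → (39.156,93.540) → (53.641,99.540) → (59.641,114.025) (closed)

[2] `<path>` cubic bezier, #008000→engrave S237 F2269: (48.596,78.781) → (34.792,81.144) → (30.809,71.090) → (35.315,60.182) → (46.979,59.981)

[3] `<path>` quadratic bezier, #008000→engrave S237 F2269: (36.564,78.015) → (32.476,68.103) → (34.624,56.139) → (43.007,42.124) → (57.627,26.058)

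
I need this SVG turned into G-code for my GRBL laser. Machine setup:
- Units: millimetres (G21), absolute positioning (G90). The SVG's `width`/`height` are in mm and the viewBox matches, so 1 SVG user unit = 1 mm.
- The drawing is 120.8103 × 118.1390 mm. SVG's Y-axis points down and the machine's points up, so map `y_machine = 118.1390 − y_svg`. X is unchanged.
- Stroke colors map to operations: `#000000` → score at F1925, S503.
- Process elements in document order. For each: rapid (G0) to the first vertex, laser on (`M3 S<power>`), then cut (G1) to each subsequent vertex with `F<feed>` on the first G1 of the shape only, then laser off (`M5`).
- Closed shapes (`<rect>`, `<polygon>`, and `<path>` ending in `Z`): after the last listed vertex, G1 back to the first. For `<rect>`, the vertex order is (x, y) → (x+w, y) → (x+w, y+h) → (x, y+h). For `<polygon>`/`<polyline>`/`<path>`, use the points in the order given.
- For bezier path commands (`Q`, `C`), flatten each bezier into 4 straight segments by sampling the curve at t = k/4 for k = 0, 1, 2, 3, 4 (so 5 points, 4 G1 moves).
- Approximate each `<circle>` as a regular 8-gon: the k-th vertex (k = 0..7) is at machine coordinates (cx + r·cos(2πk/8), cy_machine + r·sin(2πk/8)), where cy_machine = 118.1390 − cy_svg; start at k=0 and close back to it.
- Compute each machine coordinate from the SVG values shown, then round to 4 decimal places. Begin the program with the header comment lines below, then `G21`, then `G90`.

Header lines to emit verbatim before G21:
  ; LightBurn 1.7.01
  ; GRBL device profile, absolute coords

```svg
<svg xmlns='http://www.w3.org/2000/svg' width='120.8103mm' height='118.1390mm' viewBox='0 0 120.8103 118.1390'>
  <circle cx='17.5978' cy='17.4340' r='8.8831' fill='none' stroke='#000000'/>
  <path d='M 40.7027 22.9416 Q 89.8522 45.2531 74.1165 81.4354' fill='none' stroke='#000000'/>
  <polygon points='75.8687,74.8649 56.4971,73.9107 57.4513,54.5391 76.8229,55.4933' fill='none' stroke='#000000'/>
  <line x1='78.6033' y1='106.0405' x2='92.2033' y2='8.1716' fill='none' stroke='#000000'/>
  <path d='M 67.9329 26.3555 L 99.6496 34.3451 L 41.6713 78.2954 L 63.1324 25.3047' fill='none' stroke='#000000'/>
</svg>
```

; LightBurn 1.7.01
; GRBL device profile, absolute coords
G21
G90
G0 X26.4809 Y100.7050
M3 S503
G1 X23.8791 Y106.9863 F1925
G1 X17.5978 Y109.5881
G1 X11.3165 Y106.9863
G1 X8.7147 Y100.7050
G1 X11.3165 Y94.4237
G1 X17.5978 Y91.8219
G1 X23.8791 Y94.4237
G1 X26.4809 Y100.7050
M5
G0 X40.7027 Y95.1974
M3 S503
G1 X61.2221 Y83.1747 F1925
G1 X73.6309 Y69.4182
G1 X77.9290 Y53.9278
G1 X74.1165 Y36.7036
M5
G0 X75.8687 Y43.2741
M3 S503
G1 X56.4971 Y44.2283 F1925
G1 X57.4513 Y63.5999
G1 X76.8229 Y62.6457
G1 X75.8687 Y43.2741
M5
G0 X78.6033 Y12.0985
M3 S503
G1 X92.2033 Y109.9674 F1925
M5
G0 X67.9329 Y91.7835
M3 S503
G1 X99.6496 Y83.7939 F1925
G1 X41.6713 Y39.8436
G1 X63.1324 Y92.8343
M5

1 u = 1 mm; y_m = 118.1390 − y.

[1] `<circle>` circle, #000000→score S503 F1925: (26.4809,100.7050) → (23.8791,106.9863) → (17.5978,109.5881) → (11.3165,106.9863) → (8.7147,100.7050) → (11.3165,94.4237) → (17.5978,91.8219) → (23.8791,94.4237) → (26.4809,100.7050) (closed)

[2] `<path>` quadratic bezier, #000000→score S503 F1925: (40.7027,95.1974) → (61.2221,83.1747) → (73.6309,69.4182) → (77.9290,53.9278) → (74.1165,36.7036)

[3] `<polygon>` regular polygon, #000000→score S503 F1925: (75.8687,43.2741) → (56.4971,44.2283) → (57.4513,63.5999) → (76.8229,62.6457) → (75.8687,43.2741) (closed)

[4] `<line>` line segment, #000000→score S503 F1925: (78.6033,12.0985) → (92.2033,109.9674)

[5] `<path>` open polyline, #000000→score S503 F1925: (67.9329,91.7835) → (99.6496,83.7939) → (41.6713,39.8436) → (63.1324,92.8343)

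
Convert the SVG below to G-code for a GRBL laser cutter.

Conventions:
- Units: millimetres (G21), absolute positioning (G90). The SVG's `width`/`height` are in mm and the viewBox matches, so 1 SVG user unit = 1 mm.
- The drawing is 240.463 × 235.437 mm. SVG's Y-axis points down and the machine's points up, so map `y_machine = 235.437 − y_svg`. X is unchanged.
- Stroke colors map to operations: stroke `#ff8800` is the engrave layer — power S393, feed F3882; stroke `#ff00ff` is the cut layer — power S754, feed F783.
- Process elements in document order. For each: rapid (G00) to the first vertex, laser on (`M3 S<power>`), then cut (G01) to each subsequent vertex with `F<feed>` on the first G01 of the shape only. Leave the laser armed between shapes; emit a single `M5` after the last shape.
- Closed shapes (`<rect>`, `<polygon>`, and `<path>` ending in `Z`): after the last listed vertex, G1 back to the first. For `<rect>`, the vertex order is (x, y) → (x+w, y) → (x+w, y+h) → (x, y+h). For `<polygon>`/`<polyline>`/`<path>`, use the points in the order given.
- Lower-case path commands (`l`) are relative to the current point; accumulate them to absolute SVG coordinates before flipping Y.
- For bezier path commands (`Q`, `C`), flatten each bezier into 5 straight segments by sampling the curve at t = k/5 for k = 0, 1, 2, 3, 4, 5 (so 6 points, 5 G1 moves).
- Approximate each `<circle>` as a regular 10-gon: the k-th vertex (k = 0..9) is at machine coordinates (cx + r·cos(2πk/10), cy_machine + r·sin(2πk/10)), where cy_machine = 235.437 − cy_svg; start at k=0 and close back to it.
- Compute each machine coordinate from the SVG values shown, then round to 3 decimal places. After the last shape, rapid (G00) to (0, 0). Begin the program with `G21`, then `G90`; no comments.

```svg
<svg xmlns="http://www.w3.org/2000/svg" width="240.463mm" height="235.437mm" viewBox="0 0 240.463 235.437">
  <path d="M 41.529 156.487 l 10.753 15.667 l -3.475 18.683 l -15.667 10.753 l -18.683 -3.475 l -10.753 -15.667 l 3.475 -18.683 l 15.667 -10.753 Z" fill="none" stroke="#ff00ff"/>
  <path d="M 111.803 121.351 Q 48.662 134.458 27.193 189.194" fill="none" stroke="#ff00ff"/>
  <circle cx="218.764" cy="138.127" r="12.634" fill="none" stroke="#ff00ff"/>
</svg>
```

viewBox `0 0 240.463 235.437` with mm width/height → 1 unit = 1 mm. Flip: y_m = 235.437 − y_svg.

**Shape 1** — `<path>` regular polygon, stroke `#ff00ff` → cut (S754, F783). Machine vertices: (41.529,78.950) → (52.282,63.283) → (48.807,44.600) → (33.140,33.847) → (14.457,37.322) → (3.704,52.989) → (7.179,71.672) → (22.846,82.425) → (41.529,78.950). Closed: final G1 returns to the first vertex.

**Shape 2** — `<path>` quadratic bezier, stroke `#ff00ff` → cut (S754, F783). Control points (SVG): P0=(111.803,121.351), P1=(48.662,134.458), P2=(27.193,189.194); sampled at t=k/5. Machine vertices: (111.803,114.086) → (88.213,107.178) → (67.958,96.940) → (51.036,83.371) → (37.447,66.472) → (27.193,46.243). Open path.

**Shape 3** — `<circle>` circle, stroke `#ff00ff` → cut (S754, F783). Machine vertices: (231.398,97.310) → (228.985,104.736) → (222.668,109.326) → (214.860,109.326) → (208.543,104.736) → (206.130,97.310) → (208.543,89.884) → (214.860,85.294) → (222.668,85.294) → (228.985,89.884) → (231.398,97.310). Closed: final G1 returns to the first vertex.

G21
G90
G00 X41.529 Y78.950
M3 S754
G01 X52.282 Y63.283 F783
G01 X48.807 Y44.600
G01 X33.140 Y33.847
G01 X14.457 Y37.322
G01 X3.704 Y52.989
G01 X7.179 Y71.672
G01 X22.846 Y82.425
G01 X41.529 Y78.950
G00 X111.803 Y114.086
M3 S754
G01 X88.213 Y107.178 F783
G01 X67.958 Y96.940
G01 X51.036 Y83.371
G01 X37.447 Y66.472
G01 X27.193 Y46.243
G00 X231.398 Y97.310
M3 S754
G01 X228.985 Y104.736 F783
G01 X222.668 Y109.326
G01 X214.860 Y109.326
G01 X208.543 Y104.736
G01 X206.130 Y97.310
G01 X208.543 Y89.884
G01 X214.860 Y85.294
G01 X222.668 Y85.294
G01 X228.985 Y89.884
G01 X231.398 Y97.310
M5
G00 X0.000 Y0.000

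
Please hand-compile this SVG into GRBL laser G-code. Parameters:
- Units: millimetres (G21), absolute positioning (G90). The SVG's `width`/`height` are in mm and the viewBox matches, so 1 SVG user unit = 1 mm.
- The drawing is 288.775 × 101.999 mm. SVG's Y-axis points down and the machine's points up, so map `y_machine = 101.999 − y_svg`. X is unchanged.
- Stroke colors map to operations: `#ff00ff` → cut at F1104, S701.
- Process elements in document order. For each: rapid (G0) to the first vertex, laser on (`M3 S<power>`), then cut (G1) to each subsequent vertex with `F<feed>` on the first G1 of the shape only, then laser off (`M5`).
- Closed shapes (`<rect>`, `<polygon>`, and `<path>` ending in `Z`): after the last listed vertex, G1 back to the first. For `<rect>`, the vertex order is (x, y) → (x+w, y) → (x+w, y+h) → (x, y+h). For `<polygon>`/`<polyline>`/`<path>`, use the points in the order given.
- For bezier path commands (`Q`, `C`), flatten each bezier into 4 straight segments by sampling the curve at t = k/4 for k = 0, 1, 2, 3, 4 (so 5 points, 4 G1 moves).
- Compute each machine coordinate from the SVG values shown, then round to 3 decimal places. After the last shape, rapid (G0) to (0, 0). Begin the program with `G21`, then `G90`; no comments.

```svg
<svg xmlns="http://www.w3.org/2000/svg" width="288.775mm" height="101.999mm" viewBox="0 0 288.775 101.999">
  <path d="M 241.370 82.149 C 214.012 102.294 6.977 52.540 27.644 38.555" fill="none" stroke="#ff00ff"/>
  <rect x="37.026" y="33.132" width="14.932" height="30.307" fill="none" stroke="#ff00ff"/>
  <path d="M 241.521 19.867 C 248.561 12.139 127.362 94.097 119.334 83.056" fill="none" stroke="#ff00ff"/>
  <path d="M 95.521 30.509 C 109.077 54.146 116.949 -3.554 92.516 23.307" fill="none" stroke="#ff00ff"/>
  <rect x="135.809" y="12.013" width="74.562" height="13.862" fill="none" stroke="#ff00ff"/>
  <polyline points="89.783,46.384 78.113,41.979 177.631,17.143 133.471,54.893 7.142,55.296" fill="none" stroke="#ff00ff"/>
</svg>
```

1 u = 1 mm; y_m = 101.999 − y.

[1] `<path>` cubic bezier, #ff00ff→cut S701 F1104: (241.370,19.850) → (193.527,16.196) → (116.498,28.848) → (48.473,47.900) → (27.644,63.444)

[2] `<rect>` rectangle, #ff00ff→cut S701 F1104: (37.026,68.867) → (51.958,68.867) → (51.958,38.560) → (37.026,38.560) → (37.026,68.867) (closed)

[3] `<path>` cubic bezier, #ff00ff→cut S701 F1104: (241.521,82.132) → (226.528,73.966) → (186.078,49.295) → (142.803,25.245) → (119.334,18.943)

[4] `<path>` cubic bezier, #ff00ff→cut S701 F1104: (95.521,71.490) → (104.206,66.421) → (108.264,76.300) → (105.200,85.575) → (92.516,78.692)

[5] `<rect>` rectangle, #ff00ff→cut S701 F1104: (135.809,89.986) → (210.371,89.986) → (210.371,76.124) → (135.809,76.124) → (135.809,89.986) (closed)

[6] `<polyline>` open polyline, #ff00ff→cut S701 F1104: (89.783,55.615) → (78.113,60.020) → (177.631,84.856) → (133.471,47.106) → (7.142,46.703)

G21
G90
G0 X241.370 Y19.850
M3 S701
G1 X193.527 Y16.196 F1104
G1 X116.498 Y28.848
G1 X48.473 Y47.900
G1 X27.644 Y63.444
M5
G0 X37.026 Y68.867
M3 S701
G1 X51.958 Y68.867 F1104
G1 X51.958 Y38.560
G1 X37.026 Y38.560
G1 X37.026 Y68.867
M5
G0 X241.521 Y82.132
M3 S701
G1 X226.528 Y73.966 F1104
G1 X186.078 Y49.295
G1 X142.803 Y25.245
G1 X119.334 Y18.943
M5
G0 X95.521 Y71.490
M3 S701
G1 X104.206 Y66.421 F1104
G1 X108.264 Y76.300
G1 X105.200 Y85.575
G1 X92.516 Y78.692
M5
G0 X135.809 Y89.986
M3 S701
G1 X210.371 Y89.986 F1104
G1 X210.371 Y76.124
G1 X135.809 Y76.124
G1 X135.809 Y89.986
M5
G0 X89.783 Y55.615
M3 S701
G1 X78.113 Y60.020 F1104
G1 X177.631 Y84.856
G1 X133.471 Y47.106
G1 X7.142 Y46.703
M5
G0 X0.000 Y0.000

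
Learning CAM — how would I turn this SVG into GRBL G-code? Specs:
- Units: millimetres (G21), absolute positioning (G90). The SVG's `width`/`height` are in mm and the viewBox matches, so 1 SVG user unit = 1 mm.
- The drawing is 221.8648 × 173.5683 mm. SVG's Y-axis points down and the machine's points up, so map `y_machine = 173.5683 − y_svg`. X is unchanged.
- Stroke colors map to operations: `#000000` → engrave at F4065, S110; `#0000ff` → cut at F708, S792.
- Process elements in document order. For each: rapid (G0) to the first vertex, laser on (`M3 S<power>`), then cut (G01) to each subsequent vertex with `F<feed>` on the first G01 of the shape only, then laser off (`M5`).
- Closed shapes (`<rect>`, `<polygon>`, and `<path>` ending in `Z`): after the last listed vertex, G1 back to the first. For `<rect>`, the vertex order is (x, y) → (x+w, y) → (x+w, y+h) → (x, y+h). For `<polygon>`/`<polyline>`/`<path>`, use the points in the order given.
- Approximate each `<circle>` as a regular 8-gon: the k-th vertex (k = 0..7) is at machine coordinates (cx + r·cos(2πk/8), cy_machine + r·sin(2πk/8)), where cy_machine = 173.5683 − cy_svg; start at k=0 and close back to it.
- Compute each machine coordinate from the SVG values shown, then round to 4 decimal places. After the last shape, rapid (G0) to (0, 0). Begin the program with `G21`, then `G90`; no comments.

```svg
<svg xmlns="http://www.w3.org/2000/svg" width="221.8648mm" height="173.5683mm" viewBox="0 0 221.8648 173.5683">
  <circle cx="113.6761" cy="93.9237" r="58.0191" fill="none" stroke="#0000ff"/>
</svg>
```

viewBox `0 0 221.8648 173.5683` with mm width/height → 1 unit = 1 mm. Flip: y_m = 173.5683 − y_svg.

**Shape 1** — `<circle>` circle, stroke `#0000ff` → cut (S792, F708). Machine vertices: (171.6952,79.6446) → (154.7018,120.6703) → (113.6761,137.6637) → (72.6504,120.6703) → (55.6570,79.6446) → (72.6504,38.6189) → (113.6761,21.6255) → (154.7018,38.6189) → (171.6952,79.6446). Closed: final G1 returns to the first vertex.

G21
G90
G0 X171.6952 Y79.6446
M3 S792
G01 X154.7018 Y120.6703 F708
G01 X113.6761 Y137.6637
G01 X72.6504 Y120.6703
G01 X55.6570 Y79.6446
G01 X72.6504 Y38.6189
G01 X113.6761 Y21.6255
G01 X154.7018 Y38.6189
G01 X171.6952 Y79.6446
M5
G0 X0.0000 Y0.0000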